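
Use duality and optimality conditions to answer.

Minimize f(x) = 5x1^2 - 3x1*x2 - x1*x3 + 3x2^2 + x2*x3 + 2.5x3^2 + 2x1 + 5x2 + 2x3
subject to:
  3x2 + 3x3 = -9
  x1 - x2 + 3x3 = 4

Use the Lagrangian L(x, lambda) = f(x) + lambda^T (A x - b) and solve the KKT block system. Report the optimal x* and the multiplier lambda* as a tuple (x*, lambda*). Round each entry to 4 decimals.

Form the Lagrangian:
  L(x, lambda) = (1/2) x^T Q x + c^T x + lambda^T (A x - b)
Stationarity (grad_x L = 0): Q x + c + A^T lambda = 0.
Primal feasibility: A x = b.

This gives the KKT block system:
  [ Q   A^T ] [ x     ]   [-c ]
  [ A    0  ] [ lambda ] = [ b ]

Solving the linear system:
  x*      = (-0.8301, -3.4575, 0.4575)
  lambda* = (3.061, -3.6144)
  f(x*)   = 11.9869

x* = (-0.8301, -3.4575, 0.4575), lambda* = (3.061, -3.6144)


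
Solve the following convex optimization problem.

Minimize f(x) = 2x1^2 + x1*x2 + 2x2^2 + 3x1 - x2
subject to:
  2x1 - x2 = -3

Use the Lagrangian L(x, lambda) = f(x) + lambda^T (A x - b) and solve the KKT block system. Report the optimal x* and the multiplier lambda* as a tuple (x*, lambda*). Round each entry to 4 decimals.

Form the Lagrangian:
  L(x, lambda) = (1/2) x^T Q x + c^T x + lambda^T (A x - b)
Stationarity (grad_x L = 0): Q x + c + A^T lambda = 0.
Primal feasibility: A x = b.

This gives the KKT block system:
  [ Q   A^T ] [ x     ]   [-c ]
  [ A    0  ] [ lambda ] = [ b ]

Solving the linear system:
  x*      = (-1.1667, 0.6667)
  lambda* = (0.5)
  f(x*)   = -1.3333

x* = (-1.1667, 0.6667), lambda* = (0.5)


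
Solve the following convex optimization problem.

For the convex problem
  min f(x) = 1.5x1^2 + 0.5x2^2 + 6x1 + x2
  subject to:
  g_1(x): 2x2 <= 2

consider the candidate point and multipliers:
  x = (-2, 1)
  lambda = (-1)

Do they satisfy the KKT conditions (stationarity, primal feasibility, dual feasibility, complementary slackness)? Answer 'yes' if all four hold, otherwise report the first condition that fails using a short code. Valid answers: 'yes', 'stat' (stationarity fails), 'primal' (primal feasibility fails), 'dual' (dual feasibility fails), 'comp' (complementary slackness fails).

Gradient of f: grad f(x) = Q x + c = (0, 2)
Constraint values g_i(x) = a_i^T x - b_i:
  g_1((-2, 1)) = 0
Stationarity residual: grad f(x) + sum_i lambda_i a_i = (0, 0)
  -> stationarity OK
Primal feasibility (all g_i <= 0): OK
Dual feasibility (all lambda_i >= 0): FAILS
Complementary slackness (lambda_i * g_i(x) = 0 for all i): OK

Verdict: the first failing condition is dual_feasibility -> dual.

dual


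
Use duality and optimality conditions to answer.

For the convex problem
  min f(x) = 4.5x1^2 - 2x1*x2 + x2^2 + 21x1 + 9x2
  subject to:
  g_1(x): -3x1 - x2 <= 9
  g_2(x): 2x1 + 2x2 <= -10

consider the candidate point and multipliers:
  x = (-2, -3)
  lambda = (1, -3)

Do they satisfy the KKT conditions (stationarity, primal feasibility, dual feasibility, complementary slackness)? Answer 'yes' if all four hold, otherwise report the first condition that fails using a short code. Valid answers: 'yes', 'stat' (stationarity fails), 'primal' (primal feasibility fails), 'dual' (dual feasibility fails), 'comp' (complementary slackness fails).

Gradient of f: grad f(x) = Q x + c = (9, 7)
Constraint values g_i(x) = a_i^T x - b_i:
  g_1((-2, -3)) = 0
  g_2((-2, -3)) = 0
Stationarity residual: grad f(x) + sum_i lambda_i a_i = (0, 0)
  -> stationarity OK
Primal feasibility (all g_i <= 0): OK
Dual feasibility (all lambda_i >= 0): FAILS
Complementary slackness (lambda_i * g_i(x) = 0 for all i): OK

Verdict: the first failing condition is dual_feasibility -> dual.

dual


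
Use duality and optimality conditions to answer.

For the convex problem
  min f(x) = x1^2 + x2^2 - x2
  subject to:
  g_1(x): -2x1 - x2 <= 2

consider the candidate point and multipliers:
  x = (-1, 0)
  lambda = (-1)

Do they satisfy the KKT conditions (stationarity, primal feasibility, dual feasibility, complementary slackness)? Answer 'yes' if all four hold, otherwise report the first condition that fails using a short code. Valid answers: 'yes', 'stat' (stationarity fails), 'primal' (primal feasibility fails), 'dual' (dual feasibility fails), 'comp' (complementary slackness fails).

Gradient of f: grad f(x) = Q x + c = (-2, -1)
Constraint values g_i(x) = a_i^T x - b_i:
  g_1((-1, 0)) = 0
Stationarity residual: grad f(x) + sum_i lambda_i a_i = (0, 0)
  -> stationarity OK
Primal feasibility (all g_i <= 0): OK
Dual feasibility (all lambda_i >= 0): FAILS
Complementary slackness (lambda_i * g_i(x) = 0 for all i): OK

Verdict: the first failing condition is dual_feasibility -> dual.

dual


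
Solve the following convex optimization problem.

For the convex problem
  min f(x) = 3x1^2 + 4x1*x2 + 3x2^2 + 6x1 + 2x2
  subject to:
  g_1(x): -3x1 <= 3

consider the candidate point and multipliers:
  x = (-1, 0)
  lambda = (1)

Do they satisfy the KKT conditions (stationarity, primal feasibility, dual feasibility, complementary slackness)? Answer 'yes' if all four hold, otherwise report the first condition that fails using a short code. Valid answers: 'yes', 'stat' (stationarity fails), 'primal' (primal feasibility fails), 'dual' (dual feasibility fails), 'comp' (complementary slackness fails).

Gradient of f: grad f(x) = Q x + c = (0, -2)
Constraint values g_i(x) = a_i^T x - b_i:
  g_1((-1, 0)) = 0
Stationarity residual: grad f(x) + sum_i lambda_i a_i = (-3, -2)
  -> stationarity FAILS
Primal feasibility (all g_i <= 0): OK
Dual feasibility (all lambda_i >= 0): OK
Complementary slackness (lambda_i * g_i(x) = 0 for all i): OK

Verdict: the first failing condition is stationarity -> stat.

stat


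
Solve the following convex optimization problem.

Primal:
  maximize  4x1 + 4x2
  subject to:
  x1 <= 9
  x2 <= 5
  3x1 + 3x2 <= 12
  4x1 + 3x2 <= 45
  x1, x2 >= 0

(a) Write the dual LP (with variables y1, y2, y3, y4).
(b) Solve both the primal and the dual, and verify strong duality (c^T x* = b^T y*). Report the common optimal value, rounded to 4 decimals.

The standard primal-dual pair for 'max c^T x s.t. A x <= b, x >= 0' is:
  Dual:  min b^T y  s.t.  A^T y >= c,  y >= 0.

So the dual LP is:
  minimize  9y1 + 5y2 + 12y3 + 45y4
  subject to:
    y1 + 3y3 + 4y4 >= 4
    y2 + 3y3 + 3y4 >= 4
    y1, y2, y3, y4 >= 0

Solving the primal: x* = (4, 0).
  primal value c^T x* = 16.
Solving the dual: y* = (0, 0, 1.3333, 0).
  dual value b^T y* = 16.
Strong duality: c^T x* = b^T y*. Confirmed.

16


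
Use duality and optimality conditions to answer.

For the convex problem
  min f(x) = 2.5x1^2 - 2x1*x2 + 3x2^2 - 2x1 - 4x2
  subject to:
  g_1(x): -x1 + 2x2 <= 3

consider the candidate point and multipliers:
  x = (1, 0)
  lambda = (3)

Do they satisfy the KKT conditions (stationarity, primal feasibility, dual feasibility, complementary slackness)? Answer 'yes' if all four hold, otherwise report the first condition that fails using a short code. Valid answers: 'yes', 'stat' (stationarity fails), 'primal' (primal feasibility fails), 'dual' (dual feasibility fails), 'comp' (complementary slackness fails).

Gradient of f: grad f(x) = Q x + c = (3, -6)
Constraint values g_i(x) = a_i^T x - b_i:
  g_1((1, 0)) = -4
Stationarity residual: grad f(x) + sum_i lambda_i a_i = (0, 0)
  -> stationarity OK
Primal feasibility (all g_i <= 0): OK
Dual feasibility (all lambda_i >= 0): OK
Complementary slackness (lambda_i * g_i(x) = 0 for all i): FAILS

Verdict: the first failing condition is complementary_slackness -> comp.

comp


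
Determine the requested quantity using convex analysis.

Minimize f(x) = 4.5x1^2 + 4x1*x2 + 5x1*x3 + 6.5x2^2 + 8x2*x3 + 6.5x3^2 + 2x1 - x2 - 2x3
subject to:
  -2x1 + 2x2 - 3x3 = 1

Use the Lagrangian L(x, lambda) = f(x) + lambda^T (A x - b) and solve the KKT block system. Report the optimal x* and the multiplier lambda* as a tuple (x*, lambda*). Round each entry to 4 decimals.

Form the Lagrangian:
  L(x, lambda) = (1/2) x^T Q x + c^T x + lambda^T (A x - b)
Stationarity (grad_x L = 0): Q x + c + A^T lambda = 0.
Primal feasibility: A x = b.

This gives the KKT block system:
  [ Q   A^T ] [ x     ]   [-c ]
  [ A    0  ] [ lambda ] = [ b ]

Solving the linear system:
  x*      = (-0.4646, 0.2083, 0.1153)
  lambda* = (-0.3859)
  f(x*)   = -0.4911

x* = (-0.4646, 0.2083, 0.1153), lambda* = (-0.3859)


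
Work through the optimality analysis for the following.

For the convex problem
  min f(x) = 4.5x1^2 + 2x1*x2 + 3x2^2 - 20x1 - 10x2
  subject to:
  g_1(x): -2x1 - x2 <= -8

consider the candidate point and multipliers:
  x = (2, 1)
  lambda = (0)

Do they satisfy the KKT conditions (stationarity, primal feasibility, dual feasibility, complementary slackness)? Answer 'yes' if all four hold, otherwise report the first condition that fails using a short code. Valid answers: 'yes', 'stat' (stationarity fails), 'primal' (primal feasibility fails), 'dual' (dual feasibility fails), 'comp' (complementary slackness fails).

Gradient of f: grad f(x) = Q x + c = (0, 0)
Constraint values g_i(x) = a_i^T x - b_i:
  g_1((2, 1)) = 3
Stationarity residual: grad f(x) + sum_i lambda_i a_i = (0, 0)
  -> stationarity OK
Primal feasibility (all g_i <= 0): FAILS
Dual feasibility (all lambda_i >= 0): OK
Complementary slackness (lambda_i * g_i(x) = 0 for all i): OK

Verdict: the first failing condition is primal_feasibility -> primal.

primal


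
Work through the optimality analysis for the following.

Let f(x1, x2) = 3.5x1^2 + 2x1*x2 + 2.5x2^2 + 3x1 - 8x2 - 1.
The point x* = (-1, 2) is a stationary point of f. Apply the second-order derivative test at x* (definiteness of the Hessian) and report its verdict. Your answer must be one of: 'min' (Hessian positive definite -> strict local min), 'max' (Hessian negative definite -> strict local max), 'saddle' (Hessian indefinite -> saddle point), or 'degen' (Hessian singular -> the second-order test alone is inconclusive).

Compute the Hessian H = grad^2 f:
  H = [[7, 2], [2, 5]]
Verify stationarity: grad f(x*) = H x* + g = (0, 0).
Eigenvalues of H: 3.7639, 8.2361.
Both eigenvalues > 0, so H is positive definite -> x* is a strict local min.

min


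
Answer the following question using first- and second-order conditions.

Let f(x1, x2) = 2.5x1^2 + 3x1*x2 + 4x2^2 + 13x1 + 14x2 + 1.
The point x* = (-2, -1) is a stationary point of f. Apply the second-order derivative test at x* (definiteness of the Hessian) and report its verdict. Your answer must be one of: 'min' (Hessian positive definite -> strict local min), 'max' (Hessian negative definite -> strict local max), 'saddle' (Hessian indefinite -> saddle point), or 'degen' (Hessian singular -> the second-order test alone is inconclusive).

Compute the Hessian H = grad^2 f:
  H = [[5, 3], [3, 8]]
Verify stationarity: grad f(x*) = H x* + g = (0, 0).
Eigenvalues of H: 3.1459, 9.8541.
Both eigenvalues > 0, so H is positive definite -> x* is a strict local min.

min


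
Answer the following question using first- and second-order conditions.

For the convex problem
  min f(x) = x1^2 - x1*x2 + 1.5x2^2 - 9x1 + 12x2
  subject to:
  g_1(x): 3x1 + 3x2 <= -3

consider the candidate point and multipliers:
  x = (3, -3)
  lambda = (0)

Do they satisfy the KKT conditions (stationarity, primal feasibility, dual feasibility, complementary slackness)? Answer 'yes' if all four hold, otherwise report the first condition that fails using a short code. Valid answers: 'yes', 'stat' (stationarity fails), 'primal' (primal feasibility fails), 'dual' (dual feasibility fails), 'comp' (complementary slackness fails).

Gradient of f: grad f(x) = Q x + c = (0, 0)
Constraint values g_i(x) = a_i^T x - b_i:
  g_1((3, -3)) = 3
Stationarity residual: grad f(x) + sum_i lambda_i a_i = (0, 0)
  -> stationarity OK
Primal feasibility (all g_i <= 0): FAILS
Dual feasibility (all lambda_i >= 0): OK
Complementary slackness (lambda_i * g_i(x) = 0 for all i): OK

Verdict: the first failing condition is primal_feasibility -> primal.

primal


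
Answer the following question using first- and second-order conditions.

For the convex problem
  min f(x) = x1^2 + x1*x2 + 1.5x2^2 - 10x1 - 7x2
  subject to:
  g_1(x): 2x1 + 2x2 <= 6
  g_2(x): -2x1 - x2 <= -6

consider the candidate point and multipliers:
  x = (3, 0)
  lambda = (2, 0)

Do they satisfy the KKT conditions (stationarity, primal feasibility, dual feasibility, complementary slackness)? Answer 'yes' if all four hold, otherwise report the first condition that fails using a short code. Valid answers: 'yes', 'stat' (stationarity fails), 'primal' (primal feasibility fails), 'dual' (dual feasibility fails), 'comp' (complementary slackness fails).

Gradient of f: grad f(x) = Q x + c = (-4, -4)
Constraint values g_i(x) = a_i^T x - b_i:
  g_1((3, 0)) = 0
  g_2((3, 0)) = 0
Stationarity residual: grad f(x) + sum_i lambda_i a_i = (0, 0)
  -> stationarity OK
Primal feasibility (all g_i <= 0): OK
Dual feasibility (all lambda_i >= 0): OK
Complementary slackness (lambda_i * g_i(x) = 0 for all i): OK

Verdict: yes, KKT holds.

yes


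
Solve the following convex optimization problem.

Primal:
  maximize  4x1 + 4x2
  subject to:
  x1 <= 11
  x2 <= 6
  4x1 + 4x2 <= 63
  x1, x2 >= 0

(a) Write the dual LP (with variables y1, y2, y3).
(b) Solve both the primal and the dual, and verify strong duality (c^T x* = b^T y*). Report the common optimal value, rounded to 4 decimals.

The standard primal-dual pair for 'max c^T x s.t. A x <= b, x >= 0' is:
  Dual:  min b^T y  s.t.  A^T y >= c,  y >= 0.

So the dual LP is:
  minimize  11y1 + 6y2 + 63y3
  subject to:
    y1 + 4y3 >= 4
    y2 + 4y3 >= 4
    y1, y2, y3 >= 0

Solving the primal: x* = (9.75, 6).
  primal value c^T x* = 63.
Solving the dual: y* = (0, 0, 1).
  dual value b^T y* = 63.
Strong duality: c^T x* = b^T y*. Confirmed.

63


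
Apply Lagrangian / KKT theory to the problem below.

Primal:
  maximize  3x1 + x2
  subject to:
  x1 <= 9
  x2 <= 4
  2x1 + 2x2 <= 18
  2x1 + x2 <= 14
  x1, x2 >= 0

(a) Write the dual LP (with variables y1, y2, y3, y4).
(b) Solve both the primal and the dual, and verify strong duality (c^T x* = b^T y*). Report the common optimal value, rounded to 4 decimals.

The standard primal-dual pair for 'max c^T x s.t. A x <= b, x >= 0' is:
  Dual:  min b^T y  s.t.  A^T y >= c,  y >= 0.

So the dual LP is:
  minimize  9y1 + 4y2 + 18y3 + 14y4
  subject to:
    y1 + 2y3 + 2y4 >= 3
    y2 + 2y3 + y4 >= 1
    y1, y2, y3, y4 >= 0

Solving the primal: x* = (7, 0).
  primal value c^T x* = 21.
Solving the dual: y* = (0, 0, 0, 1.5).
  dual value b^T y* = 21.
Strong duality: c^T x* = b^T y*. Confirmed.

21


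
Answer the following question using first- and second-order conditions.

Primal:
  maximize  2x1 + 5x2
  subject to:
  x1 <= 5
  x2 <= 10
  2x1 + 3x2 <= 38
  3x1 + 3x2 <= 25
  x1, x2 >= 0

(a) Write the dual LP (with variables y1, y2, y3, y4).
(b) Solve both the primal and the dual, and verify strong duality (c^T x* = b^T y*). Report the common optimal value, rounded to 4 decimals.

The standard primal-dual pair for 'max c^T x s.t. A x <= b, x >= 0' is:
  Dual:  min b^T y  s.t.  A^T y >= c,  y >= 0.

So the dual LP is:
  minimize  5y1 + 10y2 + 38y3 + 25y4
  subject to:
    y1 + 2y3 + 3y4 >= 2
    y2 + 3y3 + 3y4 >= 5
    y1, y2, y3, y4 >= 0

Solving the primal: x* = (0, 8.3333).
  primal value c^T x* = 41.6667.
Solving the dual: y* = (0, 0, 0, 1.6667).
  dual value b^T y* = 41.6667.
Strong duality: c^T x* = b^T y*. Confirmed.

41.6667


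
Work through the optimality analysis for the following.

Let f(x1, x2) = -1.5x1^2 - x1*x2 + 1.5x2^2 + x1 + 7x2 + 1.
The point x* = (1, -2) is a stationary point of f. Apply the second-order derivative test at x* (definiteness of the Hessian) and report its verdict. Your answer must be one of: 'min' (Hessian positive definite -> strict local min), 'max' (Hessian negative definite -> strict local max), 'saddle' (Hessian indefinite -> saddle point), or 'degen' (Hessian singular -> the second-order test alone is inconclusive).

Compute the Hessian H = grad^2 f:
  H = [[-3, -1], [-1, 3]]
Verify stationarity: grad f(x*) = H x* + g = (0, 0).
Eigenvalues of H: -3.1623, 3.1623.
Eigenvalues have mixed signs, so H is indefinite -> x* is a saddle point.

saddle


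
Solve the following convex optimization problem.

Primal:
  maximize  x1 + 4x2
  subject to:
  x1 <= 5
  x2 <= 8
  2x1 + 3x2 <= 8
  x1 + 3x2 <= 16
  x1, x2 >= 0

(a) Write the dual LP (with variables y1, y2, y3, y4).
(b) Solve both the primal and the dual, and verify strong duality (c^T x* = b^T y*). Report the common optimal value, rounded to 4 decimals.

The standard primal-dual pair for 'max c^T x s.t. A x <= b, x >= 0' is:
  Dual:  min b^T y  s.t.  A^T y >= c,  y >= 0.

So the dual LP is:
  minimize  5y1 + 8y2 + 8y3 + 16y4
  subject to:
    y1 + 2y3 + y4 >= 1
    y2 + 3y3 + 3y4 >= 4
    y1, y2, y3, y4 >= 0

Solving the primal: x* = (0, 2.6667).
  primal value c^T x* = 10.6667.
Solving the dual: y* = (0, 0, 1.3333, 0).
  dual value b^T y* = 10.6667.
Strong duality: c^T x* = b^T y*. Confirmed.

10.6667


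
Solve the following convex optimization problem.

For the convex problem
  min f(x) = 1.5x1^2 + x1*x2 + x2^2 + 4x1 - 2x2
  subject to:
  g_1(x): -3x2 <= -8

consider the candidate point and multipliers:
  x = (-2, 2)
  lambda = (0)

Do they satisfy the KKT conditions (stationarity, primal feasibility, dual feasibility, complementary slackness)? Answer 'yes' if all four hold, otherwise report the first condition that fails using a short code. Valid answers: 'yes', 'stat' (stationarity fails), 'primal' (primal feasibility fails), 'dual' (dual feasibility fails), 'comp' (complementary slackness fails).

Gradient of f: grad f(x) = Q x + c = (0, 0)
Constraint values g_i(x) = a_i^T x - b_i:
  g_1((-2, 2)) = 2
Stationarity residual: grad f(x) + sum_i lambda_i a_i = (0, 0)
  -> stationarity OK
Primal feasibility (all g_i <= 0): FAILS
Dual feasibility (all lambda_i >= 0): OK
Complementary slackness (lambda_i * g_i(x) = 0 for all i): OK

Verdict: the first failing condition is primal_feasibility -> primal.

primal


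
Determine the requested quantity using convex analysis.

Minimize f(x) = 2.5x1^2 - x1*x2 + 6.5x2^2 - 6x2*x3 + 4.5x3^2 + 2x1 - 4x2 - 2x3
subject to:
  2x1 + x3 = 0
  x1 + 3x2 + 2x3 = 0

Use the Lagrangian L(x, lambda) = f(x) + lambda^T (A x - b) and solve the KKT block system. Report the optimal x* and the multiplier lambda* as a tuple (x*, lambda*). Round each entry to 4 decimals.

Form the Lagrangian:
  L(x, lambda) = (1/2) x^T Q x + c^T x + lambda^T (A x - b)
Stationarity (grad_x L = 0): Q x + c + A^T lambda = 0.
Primal feasibility: A x = b.

This gives the KKT block system:
  [ Q   A^T ] [ x     ]   [-c ]
  [ A    0  ] [ lambda ] = [ b ]

Solving the linear system:
  x*      = (-0.0263, -0.0263, 0.0526)
  lambda* = (-1.7193, 1.5439)
  f(x*)   = -0.0263

x* = (-0.0263, -0.0263, 0.0526), lambda* = (-1.7193, 1.5439)


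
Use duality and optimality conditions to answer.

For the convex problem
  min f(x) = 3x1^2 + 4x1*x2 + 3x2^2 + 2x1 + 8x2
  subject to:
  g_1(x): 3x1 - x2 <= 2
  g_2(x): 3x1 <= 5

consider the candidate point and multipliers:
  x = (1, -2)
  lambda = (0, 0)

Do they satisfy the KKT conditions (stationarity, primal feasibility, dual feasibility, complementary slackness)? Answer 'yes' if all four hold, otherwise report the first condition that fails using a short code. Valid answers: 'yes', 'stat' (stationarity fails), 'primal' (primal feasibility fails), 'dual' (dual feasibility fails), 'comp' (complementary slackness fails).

Gradient of f: grad f(x) = Q x + c = (0, 0)
Constraint values g_i(x) = a_i^T x - b_i:
  g_1((1, -2)) = 3
  g_2((1, -2)) = -2
Stationarity residual: grad f(x) + sum_i lambda_i a_i = (0, 0)
  -> stationarity OK
Primal feasibility (all g_i <= 0): FAILS
Dual feasibility (all lambda_i >= 0): OK
Complementary slackness (lambda_i * g_i(x) = 0 for all i): OK

Verdict: the first failing condition is primal_feasibility -> primal.

primal


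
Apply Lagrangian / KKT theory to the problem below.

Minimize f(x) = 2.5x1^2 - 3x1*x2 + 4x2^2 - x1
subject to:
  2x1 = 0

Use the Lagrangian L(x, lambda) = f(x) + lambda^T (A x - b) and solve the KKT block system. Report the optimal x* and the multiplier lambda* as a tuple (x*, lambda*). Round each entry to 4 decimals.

Form the Lagrangian:
  L(x, lambda) = (1/2) x^T Q x + c^T x + lambda^T (A x - b)
Stationarity (grad_x L = 0): Q x + c + A^T lambda = 0.
Primal feasibility: A x = b.

This gives the KKT block system:
  [ Q   A^T ] [ x     ]   [-c ]
  [ A    0  ] [ lambda ] = [ b ]

Solving the linear system:
  x*      = (0, 0)
  lambda* = (0.5)
  f(x*)   = 0

x* = (0, 0), lambda* = (0.5)


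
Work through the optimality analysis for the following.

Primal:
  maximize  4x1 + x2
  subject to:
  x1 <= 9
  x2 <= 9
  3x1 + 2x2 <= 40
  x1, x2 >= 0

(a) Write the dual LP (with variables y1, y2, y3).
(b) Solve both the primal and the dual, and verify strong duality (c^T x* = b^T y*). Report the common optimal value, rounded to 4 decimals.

The standard primal-dual pair for 'max c^T x s.t. A x <= b, x >= 0' is:
  Dual:  min b^T y  s.t.  A^T y >= c,  y >= 0.

So the dual LP is:
  minimize  9y1 + 9y2 + 40y3
  subject to:
    y1 + 3y3 >= 4
    y2 + 2y3 >= 1
    y1, y2, y3 >= 0

Solving the primal: x* = (9, 6.5).
  primal value c^T x* = 42.5.
Solving the dual: y* = (2.5, 0, 0.5).
  dual value b^T y* = 42.5.
Strong duality: c^T x* = b^T y*. Confirmed.

42.5


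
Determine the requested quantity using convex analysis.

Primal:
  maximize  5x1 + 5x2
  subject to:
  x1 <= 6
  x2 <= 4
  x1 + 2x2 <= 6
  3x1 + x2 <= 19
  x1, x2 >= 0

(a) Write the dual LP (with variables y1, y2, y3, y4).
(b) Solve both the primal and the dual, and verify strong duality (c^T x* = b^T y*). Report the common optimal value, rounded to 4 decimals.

The standard primal-dual pair for 'max c^T x s.t. A x <= b, x >= 0' is:
  Dual:  min b^T y  s.t.  A^T y >= c,  y >= 0.

So the dual LP is:
  minimize  6y1 + 4y2 + 6y3 + 19y4
  subject to:
    y1 + y3 + 3y4 >= 5
    y2 + 2y3 + y4 >= 5
    y1, y2, y3, y4 >= 0

Solving the primal: x* = (6, 0).
  primal value c^T x* = 30.
Solving the dual: y* = (2.5, 0, 2.5, 0).
  dual value b^T y* = 30.
Strong duality: c^T x* = b^T y*. Confirmed.

30


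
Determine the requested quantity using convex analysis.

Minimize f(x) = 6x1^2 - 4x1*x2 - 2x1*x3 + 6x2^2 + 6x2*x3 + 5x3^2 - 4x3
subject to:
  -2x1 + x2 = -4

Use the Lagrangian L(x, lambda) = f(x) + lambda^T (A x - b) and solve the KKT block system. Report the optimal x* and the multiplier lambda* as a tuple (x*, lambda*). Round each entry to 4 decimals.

Form the Lagrangian:
  L(x, lambda) = (1/2) x^T Q x + c^T x + lambda^T (A x - b)
Stationarity (grad_x L = 0): Q x + c + A^T lambda = 0.
Primal feasibility: A x = b.

This gives the KKT block system:
  [ Q   A^T ] [ x     ]   [-c ]
  [ A    0  ] [ lambda ] = [ b ]

Solving the linear system:
  x*      = (1.5294, -0.9412, 1.2706)
  lambda* = (9.7882)
  f(x*)   = 17.0353

x* = (1.5294, -0.9412, 1.2706), lambda* = (9.7882)


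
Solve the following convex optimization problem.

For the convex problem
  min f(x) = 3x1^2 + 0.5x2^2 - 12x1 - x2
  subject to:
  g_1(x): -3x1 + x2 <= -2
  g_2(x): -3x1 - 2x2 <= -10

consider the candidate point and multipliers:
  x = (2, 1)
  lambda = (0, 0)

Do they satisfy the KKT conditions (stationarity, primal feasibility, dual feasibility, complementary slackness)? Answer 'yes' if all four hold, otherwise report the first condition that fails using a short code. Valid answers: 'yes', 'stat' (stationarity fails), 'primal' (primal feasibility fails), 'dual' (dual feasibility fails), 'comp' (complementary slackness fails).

Gradient of f: grad f(x) = Q x + c = (0, 0)
Constraint values g_i(x) = a_i^T x - b_i:
  g_1((2, 1)) = -3
  g_2((2, 1)) = 2
Stationarity residual: grad f(x) + sum_i lambda_i a_i = (0, 0)
  -> stationarity OK
Primal feasibility (all g_i <= 0): FAILS
Dual feasibility (all lambda_i >= 0): OK
Complementary slackness (lambda_i * g_i(x) = 0 for all i): OK

Verdict: the first failing condition is primal_feasibility -> primal.

primal


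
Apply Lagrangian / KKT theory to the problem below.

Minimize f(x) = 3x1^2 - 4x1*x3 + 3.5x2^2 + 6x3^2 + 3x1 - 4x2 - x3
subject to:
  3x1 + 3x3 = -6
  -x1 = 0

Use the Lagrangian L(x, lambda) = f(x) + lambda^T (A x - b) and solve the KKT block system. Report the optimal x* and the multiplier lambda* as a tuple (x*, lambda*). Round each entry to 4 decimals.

Form the Lagrangian:
  L(x, lambda) = (1/2) x^T Q x + c^T x + lambda^T (A x - b)
Stationarity (grad_x L = 0): Q x + c + A^T lambda = 0.
Primal feasibility: A x = b.

This gives the KKT block system:
  [ Q   A^T ] [ x     ]   [-c ]
  [ A    0  ] [ lambda ] = [ b ]

Solving the linear system:
  x*      = (0, 0.5714, -2)
  lambda* = (8.3333, 36)
  f(x*)   = 24.8571

x* = (0, 0.5714, -2), lambda* = (8.3333, 36)


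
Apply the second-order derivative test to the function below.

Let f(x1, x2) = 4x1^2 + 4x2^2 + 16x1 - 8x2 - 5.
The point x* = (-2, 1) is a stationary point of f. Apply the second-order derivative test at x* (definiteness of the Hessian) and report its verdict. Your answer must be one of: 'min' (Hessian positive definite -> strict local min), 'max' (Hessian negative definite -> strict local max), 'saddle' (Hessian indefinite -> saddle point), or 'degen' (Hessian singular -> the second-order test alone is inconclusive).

Compute the Hessian H = grad^2 f:
  H = [[8, 0], [0, 8]]
Verify stationarity: grad f(x*) = H x* + g = (0, 0).
Eigenvalues of H: 8, 8.
Both eigenvalues > 0, so H is positive definite -> x* is a strict local min.

min


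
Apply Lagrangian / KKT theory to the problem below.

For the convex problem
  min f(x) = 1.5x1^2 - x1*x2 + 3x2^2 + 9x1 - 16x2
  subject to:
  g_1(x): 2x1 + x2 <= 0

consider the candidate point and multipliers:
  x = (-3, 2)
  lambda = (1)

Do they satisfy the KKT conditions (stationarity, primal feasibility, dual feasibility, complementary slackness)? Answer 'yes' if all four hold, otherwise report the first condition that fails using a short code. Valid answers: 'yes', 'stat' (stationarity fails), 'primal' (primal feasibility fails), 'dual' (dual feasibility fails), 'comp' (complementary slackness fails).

Gradient of f: grad f(x) = Q x + c = (-2, -1)
Constraint values g_i(x) = a_i^T x - b_i:
  g_1((-3, 2)) = -4
Stationarity residual: grad f(x) + sum_i lambda_i a_i = (0, 0)
  -> stationarity OK
Primal feasibility (all g_i <= 0): OK
Dual feasibility (all lambda_i >= 0): OK
Complementary slackness (lambda_i * g_i(x) = 0 for all i): FAILS

Verdict: the first failing condition is complementary_slackness -> comp.

comp


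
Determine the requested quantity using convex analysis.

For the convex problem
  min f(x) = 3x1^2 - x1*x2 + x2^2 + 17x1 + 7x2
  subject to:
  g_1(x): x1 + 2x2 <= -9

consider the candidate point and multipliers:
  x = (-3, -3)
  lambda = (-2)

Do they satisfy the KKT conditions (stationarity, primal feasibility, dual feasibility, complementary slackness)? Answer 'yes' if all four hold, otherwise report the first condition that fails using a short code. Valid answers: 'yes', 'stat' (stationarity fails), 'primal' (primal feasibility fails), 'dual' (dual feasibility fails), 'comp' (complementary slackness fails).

Gradient of f: grad f(x) = Q x + c = (2, 4)
Constraint values g_i(x) = a_i^T x - b_i:
  g_1((-3, -3)) = 0
Stationarity residual: grad f(x) + sum_i lambda_i a_i = (0, 0)
  -> stationarity OK
Primal feasibility (all g_i <= 0): OK
Dual feasibility (all lambda_i >= 0): FAILS
Complementary slackness (lambda_i * g_i(x) = 0 for all i): OK

Verdict: the first failing condition is dual_feasibility -> dual.

dual


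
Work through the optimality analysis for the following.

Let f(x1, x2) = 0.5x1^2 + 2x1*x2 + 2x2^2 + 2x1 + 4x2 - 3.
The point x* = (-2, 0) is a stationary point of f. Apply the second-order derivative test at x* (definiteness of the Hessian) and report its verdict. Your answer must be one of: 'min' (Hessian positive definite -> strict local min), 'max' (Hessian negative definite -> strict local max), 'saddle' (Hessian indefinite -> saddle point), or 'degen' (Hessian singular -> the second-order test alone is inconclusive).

Compute the Hessian H = grad^2 f:
  H = [[1, 2], [2, 4]]
Verify stationarity: grad f(x*) = H x* + g = (0, 0).
Eigenvalues of H: 0, 5.
H has a zero eigenvalue (singular; positive semidefinite but not definite), so H is neither positive definite, negative definite, nor indefinite. The second-order test alone is inconclusive -> degen.
(Indeed, f is constant along the null direction of H through x*, so x* is not a strict local extremum.)

degen


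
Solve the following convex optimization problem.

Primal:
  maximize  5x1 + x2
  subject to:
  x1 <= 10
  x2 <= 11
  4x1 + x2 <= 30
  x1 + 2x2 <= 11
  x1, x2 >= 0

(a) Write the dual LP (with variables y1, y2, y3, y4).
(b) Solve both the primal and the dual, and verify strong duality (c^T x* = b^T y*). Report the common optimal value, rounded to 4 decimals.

The standard primal-dual pair for 'max c^T x s.t. A x <= b, x >= 0' is:
  Dual:  min b^T y  s.t.  A^T y >= c,  y >= 0.

So the dual LP is:
  minimize  10y1 + 11y2 + 30y3 + 11y4
  subject to:
    y1 + 4y3 + y4 >= 5
    y2 + y3 + 2y4 >= 1
    y1, y2, y3, y4 >= 0

Solving the primal: x* = (7.5, 0).
  primal value c^T x* = 37.5.
Solving the dual: y* = (0, 0, 1.25, 0).
  dual value b^T y* = 37.5.
Strong duality: c^T x* = b^T y*. Confirmed.

37.5


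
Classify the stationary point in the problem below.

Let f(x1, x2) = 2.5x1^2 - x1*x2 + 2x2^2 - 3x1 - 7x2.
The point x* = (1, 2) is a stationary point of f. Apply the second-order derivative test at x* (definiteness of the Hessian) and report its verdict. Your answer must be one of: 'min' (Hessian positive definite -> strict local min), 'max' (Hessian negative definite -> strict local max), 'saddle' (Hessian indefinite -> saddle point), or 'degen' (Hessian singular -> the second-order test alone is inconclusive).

Compute the Hessian H = grad^2 f:
  H = [[5, -1], [-1, 4]]
Verify stationarity: grad f(x*) = H x* + g = (0, 0).
Eigenvalues of H: 3.382, 5.618.
Both eigenvalues > 0, so H is positive definite -> x* is a strict local min.

min


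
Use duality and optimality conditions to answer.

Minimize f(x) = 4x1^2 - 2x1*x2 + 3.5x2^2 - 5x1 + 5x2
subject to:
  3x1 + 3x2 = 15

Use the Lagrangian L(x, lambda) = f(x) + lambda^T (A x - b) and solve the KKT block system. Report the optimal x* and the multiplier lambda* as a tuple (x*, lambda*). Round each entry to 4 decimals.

Form the Lagrangian:
  L(x, lambda) = (1/2) x^T Q x + c^T x + lambda^T (A x - b)
Stationarity (grad_x L = 0): Q x + c + A^T lambda = 0.
Primal feasibility: A x = b.

This gives the KKT block system:
  [ Q   A^T ] [ x     ]   [-c ]
  [ A    0  ] [ lambda ] = [ b ]

Solving the linear system:
  x*      = (2.8947, 2.1053)
  lambda* = (-4.6491)
  f(x*)   = 32.8947

x* = (2.8947, 2.1053), lambda* = (-4.6491)


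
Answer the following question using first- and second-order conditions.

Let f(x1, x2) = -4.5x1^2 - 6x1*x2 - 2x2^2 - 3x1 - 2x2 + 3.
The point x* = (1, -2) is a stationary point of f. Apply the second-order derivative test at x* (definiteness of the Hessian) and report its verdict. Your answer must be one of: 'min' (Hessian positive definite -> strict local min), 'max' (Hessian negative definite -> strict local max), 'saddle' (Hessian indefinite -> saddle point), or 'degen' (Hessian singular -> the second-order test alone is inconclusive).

Compute the Hessian H = grad^2 f:
  H = [[-9, -6], [-6, -4]]
Verify stationarity: grad f(x*) = H x* + g = (0, 0).
Eigenvalues of H: -13, 0.
H has a zero eigenvalue (singular; negative semidefinite but not definite), so H is neither positive definite, negative definite, nor indefinite. The second-order test alone is inconclusive -> degen.
(Indeed, f is constant along the null direction of H through x*, so x* is not a strict local extremum.)

degen


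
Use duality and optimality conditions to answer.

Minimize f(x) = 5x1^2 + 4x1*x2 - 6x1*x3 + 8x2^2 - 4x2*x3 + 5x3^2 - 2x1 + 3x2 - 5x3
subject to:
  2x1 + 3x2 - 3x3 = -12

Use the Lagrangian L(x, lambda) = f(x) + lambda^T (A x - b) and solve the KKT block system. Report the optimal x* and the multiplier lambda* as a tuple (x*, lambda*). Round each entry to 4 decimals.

Form the Lagrangian:
  L(x, lambda) = (1/2) x^T Q x + c^T x + lambda^T (A x - b)
Stationarity (grad_x L = 0): Q x + c + A^T lambda = 0.
Primal feasibility: A x = b.

This gives the KKT block system:
  [ Q   A^T ] [ x     ]   [-c ]
  [ A    0  ] [ lambda ] = [ b ]

Solving the linear system:
  x*      = (0.8214, -1.3135, 3.2341)
  lambda* = (9.2222)
  f(x*)   = 44.4563

x* = (0.8214, -1.3135, 3.2341), lambda* = (9.2222)


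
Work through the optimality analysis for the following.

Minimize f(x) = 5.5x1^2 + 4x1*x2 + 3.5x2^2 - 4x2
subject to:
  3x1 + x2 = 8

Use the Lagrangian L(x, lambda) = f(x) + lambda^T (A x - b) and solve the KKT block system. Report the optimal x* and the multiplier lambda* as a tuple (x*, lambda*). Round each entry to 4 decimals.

Form the Lagrangian:
  L(x, lambda) = (1/2) x^T Q x + c^T x + lambda^T (A x - b)
Stationarity (grad_x L = 0): Q x + c + A^T lambda = 0.
Primal feasibility: A x = b.

This gives the KKT block system:
  [ Q   A^T ] [ x     ]   [-c ]
  [ A    0  ] [ lambda ] = [ b ]

Solving the linear system:
  x*      = (2.48, 0.56)
  lambda* = (-9.84)
  f(x*)   = 38.24

x* = (2.48, 0.56), lambda* = (-9.84)


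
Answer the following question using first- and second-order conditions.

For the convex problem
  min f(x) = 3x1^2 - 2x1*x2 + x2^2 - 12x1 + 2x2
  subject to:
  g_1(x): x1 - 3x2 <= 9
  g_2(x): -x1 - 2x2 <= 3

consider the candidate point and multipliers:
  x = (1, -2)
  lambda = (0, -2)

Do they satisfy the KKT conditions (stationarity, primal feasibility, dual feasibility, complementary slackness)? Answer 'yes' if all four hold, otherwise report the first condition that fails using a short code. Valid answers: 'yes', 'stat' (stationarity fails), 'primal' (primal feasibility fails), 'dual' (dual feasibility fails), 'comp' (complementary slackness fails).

Gradient of f: grad f(x) = Q x + c = (-2, -4)
Constraint values g_i(x) = a_i^T x - b_i:
  g_1((1, -2)) = -2
  g_2((1, -2)) = 0
Stationarity residual: grad f(x) + sum_i lambda_i a_i = (0, 0)
  -> stationarity OK
Primal feasibility (all g_i <= 0): OK
Dual feasibility (all lambda_i >= 0): FAILS
Complementary slackness (lambda_i * g_i(x) = 0 for all i): OK

Verdict: the first failing condition is dual_feasibility -> dual.

dual


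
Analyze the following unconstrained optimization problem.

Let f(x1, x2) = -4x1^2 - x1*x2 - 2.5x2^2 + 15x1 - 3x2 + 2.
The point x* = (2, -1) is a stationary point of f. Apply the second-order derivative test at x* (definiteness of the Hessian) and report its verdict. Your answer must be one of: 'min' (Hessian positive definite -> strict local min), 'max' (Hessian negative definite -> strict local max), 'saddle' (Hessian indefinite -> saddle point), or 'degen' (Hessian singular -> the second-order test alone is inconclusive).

Compute the Hessian H = grad^2 f:
  H = [[-8, -1], [-1, -5]]
Verify stationarity: grad f(x*) = H x* + g = (0, 0).
Eigenvalues of H: -8.3028, -4.6972.
Both eigenvalues < 0, so H is negative definite -> x* is a strict local max.

max


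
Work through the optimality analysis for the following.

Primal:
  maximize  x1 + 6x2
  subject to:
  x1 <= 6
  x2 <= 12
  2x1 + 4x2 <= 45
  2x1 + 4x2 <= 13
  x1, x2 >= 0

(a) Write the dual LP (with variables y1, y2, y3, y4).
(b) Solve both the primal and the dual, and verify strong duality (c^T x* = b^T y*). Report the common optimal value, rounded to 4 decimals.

The standard primal-dual pair for 'max c^T x s.t. A x <= b, x >= 0' is:
  Dual:  min b^T y  s.t.  A^T y >= c,  y >= 0.

So the dual LP is:
  minimize  6y1 + 12y2 + 45y3 + 13y4
  subject to:
    y1 + 2y3 + 2y4 >= 1
    y2 + 4y3 + 4y4 >= 6
    y1, y2, y3, y4 >= 0

Solving the primal: x* = (0, 3.25).
  primal value c^T x* = 19.5.
Solving the dual: y* = (0, 0, 0, 1.5).
  dual value b^T y* = 19.5.
Strong duality: c^T x* = b^T y*. Confirmed.

19.5


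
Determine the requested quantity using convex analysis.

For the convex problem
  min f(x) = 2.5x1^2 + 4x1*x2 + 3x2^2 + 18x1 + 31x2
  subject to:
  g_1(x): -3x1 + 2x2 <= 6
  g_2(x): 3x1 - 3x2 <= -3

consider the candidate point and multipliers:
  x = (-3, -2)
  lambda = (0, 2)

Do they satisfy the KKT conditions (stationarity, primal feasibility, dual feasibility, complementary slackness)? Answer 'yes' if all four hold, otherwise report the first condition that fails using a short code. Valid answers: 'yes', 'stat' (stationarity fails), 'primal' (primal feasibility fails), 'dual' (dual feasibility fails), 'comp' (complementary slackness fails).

Gradient of f: grad f(x) = Q x + c = (-5, 7)
Constraint values g_i(x) = a_i^T x - b_i:
  g_1((-3, -2)) = -1
  g_2((-3, -2)) = 0
Stationarity residual: grad f(x) + sum_i lambda_i a_i = (1, 1)
  -> stationarity FAILS
Primal feasibility (all g_i <= 0): OK
Dual feasibility (all lambda_i >= 0): OK
Complementary slackness (lambda_i * g_i(x) = 0 for all i): OK

Verdict: the first failing condition is stationarity -> stat.

stat


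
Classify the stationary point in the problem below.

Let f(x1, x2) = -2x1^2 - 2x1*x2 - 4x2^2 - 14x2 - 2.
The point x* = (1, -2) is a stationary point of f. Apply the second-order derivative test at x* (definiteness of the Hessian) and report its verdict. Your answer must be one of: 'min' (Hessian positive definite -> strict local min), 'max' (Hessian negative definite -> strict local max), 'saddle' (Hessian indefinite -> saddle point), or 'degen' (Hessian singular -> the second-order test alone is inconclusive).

Compute the Hessian H = grad^2 f:
  H = [[-4, -2], [-2, -8]]
Verify stationarity: grad f(x*) = H x* + g = (0, 0).
Eigenvalues of H: -8.8284, -3.1716.
Both eigenvalues < 0, so H is negative definite -> x* is a strict local max.

max


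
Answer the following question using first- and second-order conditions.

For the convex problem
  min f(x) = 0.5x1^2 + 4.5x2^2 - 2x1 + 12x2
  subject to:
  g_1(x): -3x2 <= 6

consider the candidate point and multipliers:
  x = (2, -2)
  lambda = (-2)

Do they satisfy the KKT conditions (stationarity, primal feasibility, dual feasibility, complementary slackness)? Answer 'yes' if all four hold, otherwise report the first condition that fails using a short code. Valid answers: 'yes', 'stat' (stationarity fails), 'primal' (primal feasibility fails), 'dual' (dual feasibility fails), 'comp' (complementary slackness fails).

Gradient of f: grad f(x) = Q x + c = (0, -6)
Constraint values g_i(x) = a_i^T x - b_i:
  g_1((2, -2)) = 0
Stationarity residual: grad f(x) + sum_i lambda_i a_i = (0, 0)
  -> stationarity OK
Primal feasibility (all g_i <= 0): OK
Dual feasibility (all lambda_i >= 0): FAILS
Complementary slackness (lambda_i * g_i(x) = 0 for all i): OK

Verdict: the first failing condition is dual_feasibility -> dual.

dual


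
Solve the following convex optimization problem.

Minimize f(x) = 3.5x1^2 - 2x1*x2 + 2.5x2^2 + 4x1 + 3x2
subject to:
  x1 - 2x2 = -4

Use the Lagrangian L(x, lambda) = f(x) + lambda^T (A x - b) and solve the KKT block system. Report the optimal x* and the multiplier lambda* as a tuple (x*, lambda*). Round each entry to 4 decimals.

Form the Lagrangian:
  L(x, lambda) = (1/2) x^T Q x + c^T x + lambda^T (A x - b)
Stationarity (grad_x L = 0): Q x + c + A^T lambda = 0.
Primal feasibility: A x = b.

This gives the KKT block system:
  [ Q   A^T ] [ x     ]   [-c ]
  [ A    0  ] [ lambda ] = [ b ]

Solving the linear system:
  x*      = (-1.04, 1.48)
  lambda* = (6.24)
  f(x*)   = 12.62

x* = (-1.04, 1.48), lambda* = (6.24)


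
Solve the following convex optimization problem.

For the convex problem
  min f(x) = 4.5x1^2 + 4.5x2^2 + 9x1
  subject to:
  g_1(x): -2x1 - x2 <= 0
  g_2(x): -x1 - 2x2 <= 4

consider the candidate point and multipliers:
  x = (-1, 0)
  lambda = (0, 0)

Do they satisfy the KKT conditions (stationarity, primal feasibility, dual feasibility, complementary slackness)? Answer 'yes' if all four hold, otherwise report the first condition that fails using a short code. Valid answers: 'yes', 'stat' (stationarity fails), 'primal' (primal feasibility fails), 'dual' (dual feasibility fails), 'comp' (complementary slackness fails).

Gradient of f: grad f(x) = Q x + c = (0, 0)
Constraint values g_i(x) = a_i^T x - b_i:
  g_1((-1, 0)) = 2
  g_2((-1, 0)) = -3
Stationarity residual: grad f(x) + sum_i lambda_i a_i = (0, 0)
  -> stationarity OK
Primal feasibility (all g_i <= 0): FAILS
Dual feasibility (all lambda_i >= 0): OK
Complementary slackness (lambda_i * g_i(x) = 0 for all i): OK

Verdict: the first failing condition is primal_feasibility -> primal.

primal
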